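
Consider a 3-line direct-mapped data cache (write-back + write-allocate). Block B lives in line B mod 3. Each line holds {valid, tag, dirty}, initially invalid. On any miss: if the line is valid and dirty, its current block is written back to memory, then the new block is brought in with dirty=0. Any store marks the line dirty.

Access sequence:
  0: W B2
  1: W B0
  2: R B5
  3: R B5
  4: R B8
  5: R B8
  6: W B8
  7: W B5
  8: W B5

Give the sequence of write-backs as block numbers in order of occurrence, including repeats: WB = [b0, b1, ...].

  0 | W B2 → L2 miss [D]
  1 | W B0 → L0 miss [D]
  2 | R B5 → L2 miss wb→B2 [-]
  3 | R B5 → L2 hit [-]
  4 | R B8 → L2 miss [-]
  5 | R B8 → L2 hit [-]
  6 | W B8 → L2 hit [D]
  7 | W B5 → L2 miss wb→B8 [D]
  8 | W B5 → L2 hit [D]

WB = [2, 8]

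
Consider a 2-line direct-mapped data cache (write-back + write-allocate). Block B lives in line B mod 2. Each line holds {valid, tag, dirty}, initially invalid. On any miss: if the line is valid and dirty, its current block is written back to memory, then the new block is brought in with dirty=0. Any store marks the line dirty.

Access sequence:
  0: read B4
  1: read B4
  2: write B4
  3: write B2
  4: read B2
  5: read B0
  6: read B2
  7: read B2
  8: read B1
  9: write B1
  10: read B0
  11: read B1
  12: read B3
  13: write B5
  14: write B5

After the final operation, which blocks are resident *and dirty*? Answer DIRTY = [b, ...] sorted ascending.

  0 | R B4 → L0 miss [-]
  1 | R B4 → L0 hit [-]
  2 | W B4 → L0 hit [D]
  3 | W B2 → L0 miss wb→B4 [D]
  4 | R B2 → L0 hit [D]
  5 | R B0 → L0 miss wb→B2 [-]
  6 | R B2 → L0 miss [-]
  7 | R B2 → L0 hit [-]
  8 | R B1 → L1 miss [-]
  9 | W B1 → L1 hit [D]
  10 | R B0 → L0 miss [-]
  11 | R B1 → L1 hit [D]
  12 | R B3 → L1 miss wb→B1 [-]
  13 | W B5 → L1 miss [D]
  14 | W B5 → L1 hit [D]

DIRTY = [5]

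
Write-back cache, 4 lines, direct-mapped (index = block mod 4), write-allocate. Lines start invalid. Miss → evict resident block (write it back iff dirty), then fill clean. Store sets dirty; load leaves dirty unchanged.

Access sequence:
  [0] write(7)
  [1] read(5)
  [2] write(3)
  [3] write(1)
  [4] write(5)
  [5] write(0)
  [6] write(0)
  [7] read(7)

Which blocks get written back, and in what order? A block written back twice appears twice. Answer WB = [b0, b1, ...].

WB = [7, 1, 3]

0: W B7 → L3 miss [D]
1: R B5 → L1 miss [-]
2: W B3 → L3 miss wb→B7 [D]
3: W B1 → L1 miss [D]
4: W B5 → L1 miss wb→B1 [D]
5: W B0 → L0 miss [D]
6: W B0 → L0 hit [D]
7: R B7 → L3 miss wb→B3 [-]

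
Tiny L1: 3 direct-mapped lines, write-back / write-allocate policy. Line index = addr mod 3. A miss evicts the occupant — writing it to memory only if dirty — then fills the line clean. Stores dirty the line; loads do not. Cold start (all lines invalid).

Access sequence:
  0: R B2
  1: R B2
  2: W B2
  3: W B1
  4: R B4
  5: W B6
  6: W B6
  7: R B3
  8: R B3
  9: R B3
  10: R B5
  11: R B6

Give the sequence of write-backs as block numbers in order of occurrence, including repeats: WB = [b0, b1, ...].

  0 | R B2 → L2 miss [-]
  1 | R B2 → L2 hit [-]
  2 | W B2 → L2 hit [D]
  3 | W B1 → L1 miss [D]
  4 | R B4 → L1 miss wb→B1 [-]
  5 | W B6 → L0 miss [D]
  6 | W B6 → L0 hit [D]
  7 | R B3 → L0 miss wb→B6 [-]
  8 | R B3 → L0 hit [-]
  9 | R B3 → L0 hit [-]
  10 | R B5 → L2 miss wb→B2 [-]
  11 | R B6 → L0 miss [-]

WB = [1, 6, 2]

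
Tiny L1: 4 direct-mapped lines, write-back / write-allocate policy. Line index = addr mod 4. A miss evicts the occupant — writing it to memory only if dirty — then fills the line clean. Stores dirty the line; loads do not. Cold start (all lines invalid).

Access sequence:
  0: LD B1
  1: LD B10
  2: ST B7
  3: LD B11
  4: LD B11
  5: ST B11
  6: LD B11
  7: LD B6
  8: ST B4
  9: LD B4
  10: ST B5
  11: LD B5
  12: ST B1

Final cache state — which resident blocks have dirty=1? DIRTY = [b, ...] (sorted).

  0 | R B1 → L1 miss [-]
  1 | R B10 → L2 miss [-]
  2 | W B7 → L3 miss [D]
  3 | R B11 → L3 miss wb→B7 [-]
  4 | R B11 → L3 hit [-]
  5 | W B11 → L3 hit [D]
  6 | R B11 → L3 hit [D]
  7 | R B6 → L2 miss [-]
  8 | W B4 → L0 miss [D]
  9 | R B4 → L0 hit [D]
  10 | W B5 → L1 miss [D]
  11 | R B5 → L1 hit [D]
  12 | W B1 → L1 miss wb→B5 [D]

DIRTY = [1, 4, 11]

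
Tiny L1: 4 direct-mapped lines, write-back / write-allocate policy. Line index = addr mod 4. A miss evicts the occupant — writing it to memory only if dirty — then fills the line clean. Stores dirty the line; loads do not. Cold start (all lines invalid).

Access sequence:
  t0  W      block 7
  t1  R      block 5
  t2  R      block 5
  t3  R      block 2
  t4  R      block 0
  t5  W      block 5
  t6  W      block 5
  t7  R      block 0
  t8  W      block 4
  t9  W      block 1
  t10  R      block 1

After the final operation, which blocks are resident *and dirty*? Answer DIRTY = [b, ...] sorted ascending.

0: W B7 -> L3 miss  d=D]
1: R B5 -> L1 miss  d=-]
2: R B5 -> L1 hit  d=-]
3: R B2 -> L2 miss  d=-]
4: R B0 -> L0 miss  d=-]
5: W B5 -> L1 hit  d=D]
6: W B5 -> L1 hit  d=D]
7: R B0 -> L0 hit  d=-]
8: W B4 -> L0 miss  d=D]
9: W B1 -> L1 miss wb->B5  d=D]
10: R B1 -> L1 hit  d=D]

DIRTY = [1, 4, 7]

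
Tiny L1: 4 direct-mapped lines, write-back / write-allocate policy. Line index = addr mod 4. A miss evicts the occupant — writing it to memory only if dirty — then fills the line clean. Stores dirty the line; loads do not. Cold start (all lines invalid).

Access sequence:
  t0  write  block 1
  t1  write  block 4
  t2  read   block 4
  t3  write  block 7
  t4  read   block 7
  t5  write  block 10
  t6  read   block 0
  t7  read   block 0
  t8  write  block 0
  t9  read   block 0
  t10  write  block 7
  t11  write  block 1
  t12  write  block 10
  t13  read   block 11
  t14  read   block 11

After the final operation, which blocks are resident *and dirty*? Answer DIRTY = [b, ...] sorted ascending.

0: W B1 -> L1 miss  d=D]
1: W B4 -> L0 miss  d=D]
2: R B4 -> L0 hit  d=D]
3: W B7 -> L3 miss  d=D]
4: R B7 -> L3 hit  d=D]
5: W B10 -> L2 miss  d=D]
6: R B0 -> L0 miss wb->B4  d=-]
7: R B0 -> L0 hit  d=-]
8: W B0 -> L0 hit  d=D]
9: R B0 -> L0 hit  d=D]
10: W B7 -> L3 hit  d=D]
11: W B1 -> L1 hit  d=D]
12: W B10 -> L2 hit  d=D]
13: R B11 -> L3 miss wb->B7  d=-]
14: R B11 -> L3 hit  d=-]

DIRTY = [0, 1, 10]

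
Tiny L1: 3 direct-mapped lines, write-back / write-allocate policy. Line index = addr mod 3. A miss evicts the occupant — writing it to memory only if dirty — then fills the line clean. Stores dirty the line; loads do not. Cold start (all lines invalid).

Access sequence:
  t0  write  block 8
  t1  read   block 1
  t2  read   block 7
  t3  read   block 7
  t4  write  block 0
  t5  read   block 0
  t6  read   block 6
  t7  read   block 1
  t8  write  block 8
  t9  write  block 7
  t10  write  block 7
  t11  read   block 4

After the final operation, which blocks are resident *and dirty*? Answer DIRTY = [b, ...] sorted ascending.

DIRTY = [8]

0: W B8 -> L2 miss  d=D]
1: R B1 -> L1 miss  d=-]
2: R B7 -> L1 miss  d=-]
3: R B7 -> L1 hit  d=-]
4: W B0 -> L0 miss  d=D]
5: R B0 -> L0 hit  d=D]
6: R B6 -> L0 miss wb->B0  d=-]
7: R B1 -> L1 miss  d=-]
8: W B8 -> L2 hit  d=D]
9: W B7 -> L1 miss  d=D]
10: W B7 -> L1 hit  d=D]
11: R B4 -> L1 miss wb->B7  d=-]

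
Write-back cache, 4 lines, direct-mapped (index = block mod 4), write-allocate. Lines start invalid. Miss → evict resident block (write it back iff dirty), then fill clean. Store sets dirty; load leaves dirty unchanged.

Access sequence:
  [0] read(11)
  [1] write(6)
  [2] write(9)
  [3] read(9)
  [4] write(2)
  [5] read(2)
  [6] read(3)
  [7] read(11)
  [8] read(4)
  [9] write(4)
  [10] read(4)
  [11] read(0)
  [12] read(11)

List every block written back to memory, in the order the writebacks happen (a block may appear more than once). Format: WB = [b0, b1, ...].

WB = [6, 4]

  0 | R B11 → L3 miss [-]
  1 | W B6 → L2 miss [D]
  2 | W B9 → L1 miss [D]
  3 | R B9 → L1 hit [D]
  4 | W B2 → L2 miss wb→B6 [D]
  5 | R B2 → L2 hit [D]
  6 | R B3 → L3 miss [-]
  7 | R B11 → L3 miss [-]
  8 | R B4 → L0 miss [-]
  9 | W B4 → L0 hit [D]
  10 | R B4 → L0 hit [D]
  11 | R B0 → L0 miss wb→B4 [-]
  12 | R B11 → L3 hit [-]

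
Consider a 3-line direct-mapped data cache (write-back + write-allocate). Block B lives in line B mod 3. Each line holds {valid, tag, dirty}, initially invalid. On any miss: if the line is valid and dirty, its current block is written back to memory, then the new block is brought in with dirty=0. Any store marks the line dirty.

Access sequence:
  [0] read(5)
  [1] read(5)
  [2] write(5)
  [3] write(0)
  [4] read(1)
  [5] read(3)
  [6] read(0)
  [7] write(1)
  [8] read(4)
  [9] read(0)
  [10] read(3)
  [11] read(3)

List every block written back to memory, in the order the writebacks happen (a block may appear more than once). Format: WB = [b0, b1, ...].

WB = [0, 1]

0: R B5 -> L2 miss  d=-]
1: R B5 -> L2 hit  d=-]
2: W B5 -> L2 hit  d=D]
3: W B0 -> L0 miss  d=D]
4: R B1 -> L1 miss  d=-]
5: R B3 -> L0 miss wb->B0  d=-]
6: R B0 -> L0 miss  d=-]
7: W B1 -> L1 hit  d=D]
8: R B4 -> L1 miss wb->B1  d=-]
9: R B0 -> L0 hit  d=-]
10: R B3 -> L0 miss  d=-]
11: R B3 -> L0 hit  d=-]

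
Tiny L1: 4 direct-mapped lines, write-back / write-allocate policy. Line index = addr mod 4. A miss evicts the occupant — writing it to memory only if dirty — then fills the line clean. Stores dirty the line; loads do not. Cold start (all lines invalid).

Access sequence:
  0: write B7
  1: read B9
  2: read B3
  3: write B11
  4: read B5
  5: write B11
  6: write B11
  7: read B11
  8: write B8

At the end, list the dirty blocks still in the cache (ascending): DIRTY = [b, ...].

0: W B7 -> L3 miss  d=D]
1: R B9 -> L1 miss  d=-]
2: R B3 -> L3 miss wb->B7  d=-]
3: W B11 -> L3 miss  d=D]
4: R B5 -> L1 miss  d=-]
5: W B11 -> L3 hit  d=D]
6: W B11 -> L3 hit  d=D]
7: R B11 -> L3 hit  d=D]
8: W B8 -> L0 miss  d=D]

DIRTY = [8, 11]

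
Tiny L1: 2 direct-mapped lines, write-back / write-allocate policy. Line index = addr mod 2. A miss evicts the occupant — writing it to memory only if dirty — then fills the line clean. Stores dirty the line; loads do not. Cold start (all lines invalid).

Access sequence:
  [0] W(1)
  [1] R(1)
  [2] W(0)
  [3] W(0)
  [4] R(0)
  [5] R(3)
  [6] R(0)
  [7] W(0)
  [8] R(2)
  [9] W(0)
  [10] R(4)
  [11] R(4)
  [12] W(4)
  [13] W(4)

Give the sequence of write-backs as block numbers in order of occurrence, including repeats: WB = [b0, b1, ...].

  0 | W B1 → L1 miss [D]
  1 | R B1 → L1 hit [D]
  2 | W B0 → L0 miss [D]
  3 | W B0 → L0 hit [D]
  4 | R B0 → L0 hit [D]
  5 | R B3 → L1 miss wb→B1 [-]
  6 | R B0 → L0 hit [D]
  7 | W B0 → L0 hit [D]
  8 | R B2 → L0 miss wb→B0 [-]
  9 | W B0 → L0 miss [D]
  10 | R B4 → L0 miss wb→B0 [-]
  11 | R B4 → L0 hit [-]
  12 | W B4 → L0 hit [D]
  13 | W B4 → L0 hit [D]

WB = [1, 0, 0]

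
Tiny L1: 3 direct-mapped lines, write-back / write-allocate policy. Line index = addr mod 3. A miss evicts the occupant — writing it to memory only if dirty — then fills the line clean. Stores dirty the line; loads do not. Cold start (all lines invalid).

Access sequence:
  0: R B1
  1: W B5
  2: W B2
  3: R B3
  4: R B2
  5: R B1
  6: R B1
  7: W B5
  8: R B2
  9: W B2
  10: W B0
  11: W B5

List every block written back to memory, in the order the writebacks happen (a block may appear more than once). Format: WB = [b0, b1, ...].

WB = [5, 2, 5, 2]

  0 | R B1 → L1 miss [-]
  1 | W B5 → L2 miss [D]
  2 | W B2 → L2 miss wb→B5 [D]
  3 | R B3 → L0 miss [-]
  4 | R B2 → L2 hit [D]
  5 | R B1 → L1 hit [-]
  6 | R B1 → L1 hit [-]
  7 | W B5 → L2 miss wb→B2 [D]
  8 | R B2 → L2 miss wb→B5 [-]
  9 | W B2 → L2 hit [D]
  10 | W B0 → L0 miss [D]
  11 | W B5 → L2 miss wb→B2 [D]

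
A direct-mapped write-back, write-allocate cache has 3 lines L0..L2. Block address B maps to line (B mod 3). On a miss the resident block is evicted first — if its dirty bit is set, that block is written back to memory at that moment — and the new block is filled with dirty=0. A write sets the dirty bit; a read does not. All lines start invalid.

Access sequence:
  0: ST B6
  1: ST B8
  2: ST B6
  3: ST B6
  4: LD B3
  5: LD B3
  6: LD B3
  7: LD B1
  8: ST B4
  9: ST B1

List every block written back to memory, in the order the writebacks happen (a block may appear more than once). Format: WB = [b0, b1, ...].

WB = [6, 4]

0: W B6 → L0 miss [D]
1: W B8 → L2 miss [D]
2: W B6 → L0 hit [D]
3: W B6 → L0 hit [D]
4: R B3 → L0 miss wb→B6 [-]
5: R B3 → L0 hit [-]
6: R B3 → L0 hit [-]
7: R B1 → L1 miss [-]
8: W B4 → L1 miss [D]
9: W B1 → L1 miss wb→B4 [D]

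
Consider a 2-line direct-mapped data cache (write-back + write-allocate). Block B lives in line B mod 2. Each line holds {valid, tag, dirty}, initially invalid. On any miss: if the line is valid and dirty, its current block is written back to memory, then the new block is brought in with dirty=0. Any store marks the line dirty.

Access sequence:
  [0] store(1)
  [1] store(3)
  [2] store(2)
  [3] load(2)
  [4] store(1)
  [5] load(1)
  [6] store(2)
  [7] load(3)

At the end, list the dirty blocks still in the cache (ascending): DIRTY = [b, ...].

  0 | W B1 → L1 miss [D]
  1 | W B3 → L1 miss wb→B1 [D]
  2 | W B2 → L0 miss [D]
  3 | R B2 → L0 hit [D]
  4 | W B1 → L1 miss wb→B3 [D]
  5 | R B1 → L1 hit [D]
  6 | W B2 → L0 hit [D]
  7 | R B3 → L1 miss wb→B1 [-]

DIRTY = [2]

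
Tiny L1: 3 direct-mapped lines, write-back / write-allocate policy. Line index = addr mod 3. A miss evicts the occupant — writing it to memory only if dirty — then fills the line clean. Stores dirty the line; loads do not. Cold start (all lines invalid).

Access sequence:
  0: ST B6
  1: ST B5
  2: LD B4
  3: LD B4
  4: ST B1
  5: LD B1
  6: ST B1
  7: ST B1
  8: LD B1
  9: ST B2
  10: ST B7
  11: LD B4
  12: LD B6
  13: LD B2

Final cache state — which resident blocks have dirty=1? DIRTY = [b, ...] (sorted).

DIRTY = [2, 6]

0: W B6 → L0 miss [D]
1: W B5 → L2 miss [D]
2: R B4 → L1 miss [-]
3: R B4 → L1 hit [-]
4: W B1 → L1 miss [D]
5: R B1 → L1 hit [D]
6: W B1 → L1 hit [D]
7: W B1 → L1 hit [D]
8: R B1 → L1 hit [D]
9: W B2 → L2 miss wb→B5 [D]
10: W B7 → L1 miss wb→B1 [D]
11: R B4 → L1 miss wb→B7 [-]
12: R B6 → L0 hit [D]
13: R B2 → L2 hit [D]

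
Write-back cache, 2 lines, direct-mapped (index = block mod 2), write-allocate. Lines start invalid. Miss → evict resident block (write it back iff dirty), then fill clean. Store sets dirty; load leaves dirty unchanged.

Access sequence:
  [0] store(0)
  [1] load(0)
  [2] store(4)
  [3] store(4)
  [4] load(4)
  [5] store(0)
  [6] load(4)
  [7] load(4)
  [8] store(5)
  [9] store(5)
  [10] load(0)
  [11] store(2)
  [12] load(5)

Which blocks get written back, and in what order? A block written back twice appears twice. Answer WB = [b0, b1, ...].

WB = [0, 4, 0]

0: W B0 -> L0 miss  d=D]
1: R B0 -> L0 hit  d=D]
2: W B4 -> L0 miss wb->B0  d=D]
3: W B4 -> L0 hit  d=D]
4: R B4 -> L0 hit  d=D]
5: W B0 -> L0 miss wb->B4  d=D]
6: R B4 -> L0 miss wb->B0  d=-]
7: R B4 -> L0 hit  d=-]
8: W B5 -> L1 miss  d=D]
9: W B5 -> L1 hit  d=D]
10: R B0 -> L0 miss  d=-]
11: W B2 -> L0 miss  d=D]
12: R B5 -> L1 hit  d=D]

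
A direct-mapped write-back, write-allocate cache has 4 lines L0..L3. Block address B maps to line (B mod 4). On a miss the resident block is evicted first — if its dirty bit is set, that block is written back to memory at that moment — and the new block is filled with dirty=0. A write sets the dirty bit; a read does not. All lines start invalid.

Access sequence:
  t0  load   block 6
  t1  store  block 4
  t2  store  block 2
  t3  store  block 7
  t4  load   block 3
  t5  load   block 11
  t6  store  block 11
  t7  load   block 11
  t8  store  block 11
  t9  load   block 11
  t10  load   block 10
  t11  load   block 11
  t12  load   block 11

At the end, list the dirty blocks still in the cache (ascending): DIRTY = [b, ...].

DIRTY = [4, 11]

0: R B6 → L2 miss [-]
1: W B4 → L0 miss [D]
2: W B2 → L2 miss [D]
3: W B7 → L3 miss [D]
4: R B3 → L3 miss wb→B7 [-]
5: R B11 → L3 miss [-]
6: W B11 → L3 hit [D]
7: R B11 → L3 hit [D]
8: W B11 → L3 hit [D]
9: R B11 → L3 hit [D]
10: R B10 → L2 miss wb→B2 [-]
11: R B11 → L3 hit [D]
12: R B11 → L3 hit [D]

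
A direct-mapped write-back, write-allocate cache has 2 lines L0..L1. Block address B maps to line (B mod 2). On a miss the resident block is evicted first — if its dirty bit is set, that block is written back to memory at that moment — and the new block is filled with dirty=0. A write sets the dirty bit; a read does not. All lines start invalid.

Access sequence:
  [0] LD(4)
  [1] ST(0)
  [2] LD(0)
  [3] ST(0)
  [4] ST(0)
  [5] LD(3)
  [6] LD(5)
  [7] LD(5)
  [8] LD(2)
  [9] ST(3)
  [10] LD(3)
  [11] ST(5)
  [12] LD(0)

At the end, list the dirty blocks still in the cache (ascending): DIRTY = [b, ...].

DIRTY = [5]

0: R B4 -> L0 miss  d=-]
1: W B0 -> L0 miss  d=D]
2: R B0 -> L0 hit  d=D]
3: W B0 -> L0 hit  d=D]
4: W B0 -> L0 hit  d=D]
5: R B3 -> L1 miss  d=-]
6: R B5 -> L1 miss  d=-]
7: R B5 -> L1 hit  d=-]
8: R B2 -> L0 miss wb->B0  d=-]
9: W B3 -> L1 miss  d=D]
10: R B3 -> L1 hit  d=D]
11: W B5 -> L1 miss wb->B3  d=D]
12: R B0 -> L0 miss  d=-]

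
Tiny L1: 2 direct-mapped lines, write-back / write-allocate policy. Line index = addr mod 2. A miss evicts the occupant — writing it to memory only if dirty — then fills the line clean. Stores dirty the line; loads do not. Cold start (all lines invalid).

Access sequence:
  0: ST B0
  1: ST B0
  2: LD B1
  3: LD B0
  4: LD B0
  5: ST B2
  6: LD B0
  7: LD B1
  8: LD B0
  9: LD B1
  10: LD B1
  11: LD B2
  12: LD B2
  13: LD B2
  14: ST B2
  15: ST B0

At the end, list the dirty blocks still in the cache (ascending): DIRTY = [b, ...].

DIRTY = [0]

  0 | W B0 → L0 miss [D]
  1 | W B0 → L0 hit [D]
  2 | R B1 → L1 miss [-]
  3 | R B0 → L0 hit [D]
  4 | R B0 → L0 hit [D]
  5 | W B2 → L0 miss wb→B0 [D]
  6 | R B0 → L0 miss wb→B2 [-]
  7 | R B1 → L1 hit [-]
  8 | R B0 → L0 hit [-]
  9 | R B1 → L1 hit [-]
  10 | R B1 → L1 hit [-]
  11 | R B2 → L0 miss [-]
  12 | R B2 → L0 hit [-]
  13 | R B2 → L0 hit [-]
  14 | W B2 → L0 hit [D]
  15 | W B0 → L0 miss wb→B2 [D]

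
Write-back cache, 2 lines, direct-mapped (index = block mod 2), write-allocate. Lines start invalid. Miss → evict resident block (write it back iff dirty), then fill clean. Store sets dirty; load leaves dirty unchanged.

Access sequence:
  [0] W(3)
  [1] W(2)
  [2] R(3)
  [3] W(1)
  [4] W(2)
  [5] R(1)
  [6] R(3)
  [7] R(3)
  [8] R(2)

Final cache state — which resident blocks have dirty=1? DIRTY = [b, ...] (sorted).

  0 | W B3 → L1 miss [D]
  1 | W B2 → L0 miss [D]
  2 | R B3 → L1 hit [D]
  3 | W B1 → L1 miss wb→B3 [D]
  4 | W B2 → L0 hit [D]
  5 | R B1 → L1 hit [D]
  6 | R B3 → L1 miss wb→B1 [-]
  7 | R B3 → L1 hit [-]
  8 | R B2 → L0 hit [D]

DIRTY = [2]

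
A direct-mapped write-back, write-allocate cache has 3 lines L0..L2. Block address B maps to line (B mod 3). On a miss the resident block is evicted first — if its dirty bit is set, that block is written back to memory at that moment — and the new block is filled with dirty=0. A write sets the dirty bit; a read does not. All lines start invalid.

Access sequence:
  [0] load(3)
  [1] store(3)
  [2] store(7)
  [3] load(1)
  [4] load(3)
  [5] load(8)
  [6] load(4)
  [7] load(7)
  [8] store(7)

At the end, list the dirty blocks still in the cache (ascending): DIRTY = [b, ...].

DIRTY = [3, 7]

0: R B3 → L0 miss [-]
1: W B3 → L0 hit [D]
2: W B7 → L1 miss [D]
3: R B1 → L1 miss wb→B7 [-]
4: R B3 → L0 hit [D]
5: R B8 → L2 miss [-]
6: R B4 → L1 miss [-]
7: R B7 → L1 miss [-]
8: W B7 → L1 hit [D]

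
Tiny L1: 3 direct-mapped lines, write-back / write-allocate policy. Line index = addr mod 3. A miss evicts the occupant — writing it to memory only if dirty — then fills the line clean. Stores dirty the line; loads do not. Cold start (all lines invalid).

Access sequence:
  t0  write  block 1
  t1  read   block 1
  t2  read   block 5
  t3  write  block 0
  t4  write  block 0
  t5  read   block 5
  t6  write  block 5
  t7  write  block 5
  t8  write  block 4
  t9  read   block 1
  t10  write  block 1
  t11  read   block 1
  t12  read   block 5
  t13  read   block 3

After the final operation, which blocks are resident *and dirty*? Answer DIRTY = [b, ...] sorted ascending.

  0 | W B1 → L1 miss [D]
  1 | R B1 → L1 hit [D]
  2 | R B5 → L2 miss [-]
  3 | W B0 → L0 miss [D]
  4 | W B0 → L0 hit [D]
  5 | R B5 → L2 hit [-]
  6 | W B5 → L2 hit [D]
  7 | W B5 → L2 hit [D]
  8 | W B4 → L1 miss wb→B1 [D]
  9 | R B1 → L1 miss wb→B4 [-]
  10 | W B1 → L1 hit [D]
  11 | R B1 → L1 hit [D]
  12 | R B5 → L2 hit [D]
  13 | R B3 → L0 miss wb→B0 [-]

DIRTY = [1, 5]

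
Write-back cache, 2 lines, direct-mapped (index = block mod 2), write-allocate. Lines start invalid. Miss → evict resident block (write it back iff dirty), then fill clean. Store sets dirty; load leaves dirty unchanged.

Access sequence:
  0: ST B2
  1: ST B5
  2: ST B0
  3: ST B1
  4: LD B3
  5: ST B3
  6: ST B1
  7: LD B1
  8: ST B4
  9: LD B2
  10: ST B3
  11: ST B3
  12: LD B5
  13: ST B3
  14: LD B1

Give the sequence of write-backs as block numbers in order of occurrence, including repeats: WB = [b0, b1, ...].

0: W B2 → L0 miss [D]
1: W B5 → L1 miss [D]
2: W B0 → L0 miss wb→B2 [D]
3: W B1 → L1 miss wb→B5 [D]
4: R B3 → L1 miss wb→B1 [-]
5: W B3 → L1 hit [D]
6: W B1 → L1 miss wb→B3 [D]
7: R B1 → L1 hit [D]
8: W B4 → L0 miss wb→B0 [D]
9: R B2 → L0 miss wb→B4 [-]
10: W B3 → L1 miss wb→B1 [D]
11: W B3 → L1 hit [D]
12: R B5 → L1 miss wb→B3 [-]
13: W B3 → L1 miss [D]
14: R B1 → L1 miss wb→B3 [-]

WB = [2, 5, 1, 3, 0, 4, 1, 3, 3]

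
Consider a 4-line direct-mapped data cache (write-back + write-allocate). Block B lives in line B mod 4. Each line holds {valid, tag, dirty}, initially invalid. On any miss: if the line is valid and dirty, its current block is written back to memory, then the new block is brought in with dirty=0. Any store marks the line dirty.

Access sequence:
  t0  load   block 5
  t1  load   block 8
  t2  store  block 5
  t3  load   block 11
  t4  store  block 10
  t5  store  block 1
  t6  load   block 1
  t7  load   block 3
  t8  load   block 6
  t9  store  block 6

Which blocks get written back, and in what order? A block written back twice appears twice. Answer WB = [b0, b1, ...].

0: R B5 → L1 miss [-]
1: R B8 → L0 miss [-]
2: W B5 → L1 hit [D]
3: R B11 → L3 miss [-]
4: W B10 → L2 miss [D]
5: W B1 → L1 miss wb→B5 [D]
6: R B1 → L1 hit [D]
7: R B3 → L3 miss [-]
8: R B6 → L2 miss wb→B10 [-]
9: W B6 → L2 hit [D]

WB = [5, 10]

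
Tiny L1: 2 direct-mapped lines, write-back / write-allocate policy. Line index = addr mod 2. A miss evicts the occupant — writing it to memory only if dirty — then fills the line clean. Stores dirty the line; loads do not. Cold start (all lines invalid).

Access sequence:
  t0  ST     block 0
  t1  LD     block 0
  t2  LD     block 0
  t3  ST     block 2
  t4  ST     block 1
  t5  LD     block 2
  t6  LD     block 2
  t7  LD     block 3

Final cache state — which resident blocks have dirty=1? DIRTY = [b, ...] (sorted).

0: W B0 → L0 miss [D]
1: R B0 → L0 hit [D]
2: R B0 → L0 hit [D]
3: W B2 → L0 miss wb→B0 [D]
4: W B1 → L1 miss [D]
5: R B2 → L0 hit [D]
6: R B2 → L0 hit [D]
7: R B3 → L1 miss wb→B1 [-]

DIRTY = [2]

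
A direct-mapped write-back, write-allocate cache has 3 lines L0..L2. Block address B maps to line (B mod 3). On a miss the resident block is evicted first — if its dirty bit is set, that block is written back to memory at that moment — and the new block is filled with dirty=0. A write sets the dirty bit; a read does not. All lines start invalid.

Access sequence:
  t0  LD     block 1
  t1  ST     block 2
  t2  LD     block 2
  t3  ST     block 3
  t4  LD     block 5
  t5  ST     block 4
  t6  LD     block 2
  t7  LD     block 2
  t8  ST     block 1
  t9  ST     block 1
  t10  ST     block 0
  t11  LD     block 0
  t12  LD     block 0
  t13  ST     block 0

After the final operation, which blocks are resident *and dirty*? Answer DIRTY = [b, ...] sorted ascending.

  0 | R B1 → L1 miss [-]
  1 | W B2 → L2 miss [D]
  2 | R B2 → L2 hit [D]
  3 | W B3 → L0 miss [D]
  4 | R B5 → L2 miss wb→B2 [-]
  5 | W B4 → L1 miss [D]
  6 | R B2 → L2 miss [-]
  7 | R B2 → L2 hit [-]
  8 | W B1 → L1 miss wb→B4 [D]
  9 | W B1 → L1 hit [D]
  10 | W B0 → L0 miss wb→B3 [D]
  11 | R B0 → L0 hit [D]
  12 | R B0 → L0 hit [D]
  13 | W B0 → L0 hit [D]

DIRTY = [0, 1]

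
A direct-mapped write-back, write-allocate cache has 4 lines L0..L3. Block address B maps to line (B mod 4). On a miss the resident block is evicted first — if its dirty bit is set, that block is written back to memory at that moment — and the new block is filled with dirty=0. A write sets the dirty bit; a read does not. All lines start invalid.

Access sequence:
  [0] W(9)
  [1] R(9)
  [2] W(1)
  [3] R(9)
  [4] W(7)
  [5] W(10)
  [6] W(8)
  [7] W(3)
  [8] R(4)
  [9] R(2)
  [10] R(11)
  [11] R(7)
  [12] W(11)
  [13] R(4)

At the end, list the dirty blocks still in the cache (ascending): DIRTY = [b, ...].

0: W B9 -> L1 miss  d=D]
1: R B9 -> L1 hit  d=D]
2: W B1 -> L1 miss wb->B9  d=D]
3: R B9 -> L1 miss wb->B1  d=-]
4: W B7 -> L3 miss  d=D]
5: W B10 -> L2 miss  d=D]
6: W B8 -> L0 miss  d=D]
7: W B3 -> L3 miss wb->B7  d=D]
8: R B4 -> L0 miss wb->B8  d=-]
9: R B2 -> L2 miss wb->B10  d=-]
10: R B11 -> L3 miss wb->B3  d=-]
11: R B7 -> L3 miss  d=-]
12: W B11 -> L3 miss  d=D]
13: R B4 -> L0 hit  d=-]

DIRTY = [11]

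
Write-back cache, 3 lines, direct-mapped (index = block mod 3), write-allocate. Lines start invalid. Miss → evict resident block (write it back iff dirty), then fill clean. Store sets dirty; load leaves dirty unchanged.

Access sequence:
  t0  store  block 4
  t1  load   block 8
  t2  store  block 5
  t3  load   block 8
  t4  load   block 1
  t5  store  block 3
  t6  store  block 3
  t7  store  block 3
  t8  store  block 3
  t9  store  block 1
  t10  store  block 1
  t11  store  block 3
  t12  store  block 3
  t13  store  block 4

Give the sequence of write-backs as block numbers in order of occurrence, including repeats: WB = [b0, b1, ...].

WB = [5, 4, 1]

  0 | W B4 → L1 miss [D]
  1 | R B8 → L2 miss [-]
  2 | W B5 → L2 miss [D]
  3 | R B8 → L2 miss wb→B5 [-]
  4 | R B1 → L1 miss wb→B4 [-]
  5 | W B3 → L0 miss [D]
  6 | W B3 → L0 hit [D]
  7 | W B3 → L0 hit [D]
  8 | W B3 → L0 hit [D]
  9 | W B1 → L1 hit [D]
  10 | W B1 → L1 hit [D]
  11 | W B3 → L0 hit [D]
  12 | W B3 → L0 hit [D]
  13 | W B4 → L1 miss wb→B1 [D]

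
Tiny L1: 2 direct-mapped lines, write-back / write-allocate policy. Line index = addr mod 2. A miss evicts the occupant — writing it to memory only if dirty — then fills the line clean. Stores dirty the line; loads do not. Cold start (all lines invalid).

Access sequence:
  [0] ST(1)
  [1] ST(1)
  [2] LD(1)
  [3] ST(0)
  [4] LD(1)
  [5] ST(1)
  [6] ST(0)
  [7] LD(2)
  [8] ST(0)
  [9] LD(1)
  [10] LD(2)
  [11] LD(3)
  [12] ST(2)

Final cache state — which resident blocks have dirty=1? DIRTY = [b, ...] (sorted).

  0 | W B1 → L1 miss [D]
  1 | W B1 → L1 hit [D]
  2 | R B1 → L1 hit [D]
  3 | W B0 → L0 miss [D]
  4 | R B1 → L1 hit [D]
  5 | W B1 → L1 hit [D]
  6 | W B0 → L0 hit [D]
  7 | R B2 → L0 miss wb→B0 [-]
  8 | W B0 → L0 miss [D]
  9 | R B1 → L1 hit [D]
  10 | R B2 → L0 miss wb→B0 [-]
  11 | R B3 → L1 miss wb→B1 [-]
  12 | W B2 → L0 hit [D]

DIRTY = [2]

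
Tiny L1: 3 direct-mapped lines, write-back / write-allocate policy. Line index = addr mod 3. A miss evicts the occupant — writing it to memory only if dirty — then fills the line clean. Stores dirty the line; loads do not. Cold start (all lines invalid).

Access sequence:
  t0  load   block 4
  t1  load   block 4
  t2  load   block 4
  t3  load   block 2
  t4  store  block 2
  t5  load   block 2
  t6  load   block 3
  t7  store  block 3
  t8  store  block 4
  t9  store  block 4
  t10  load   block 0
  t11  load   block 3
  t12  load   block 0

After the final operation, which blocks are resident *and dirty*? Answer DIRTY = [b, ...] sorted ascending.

0: R B4 -> L1 miss  d=-]
1: R B4 -> L1 hit  d=-]
2: R B4 -> L1 hit  d=-]
3: R B2 -> L2 miss  d=-]
4: W B2 -> L2 hit  d=D]
5: R B2 -> L2 hit  d=D]
6: R B3 -> L0 miss  d=-]
7: W B3 -> L0 hit  d=D]
8: W B4 -> L1 hit  d=D]
9: W B4 -> L1 hit  d=D]
10: R B0 -> L0 miss wb->B3  d=-]
11: R B3 -> L0 miss  d=-]
12: R B0 -> L0 miss  d=-]

DIRTY = [2, 4]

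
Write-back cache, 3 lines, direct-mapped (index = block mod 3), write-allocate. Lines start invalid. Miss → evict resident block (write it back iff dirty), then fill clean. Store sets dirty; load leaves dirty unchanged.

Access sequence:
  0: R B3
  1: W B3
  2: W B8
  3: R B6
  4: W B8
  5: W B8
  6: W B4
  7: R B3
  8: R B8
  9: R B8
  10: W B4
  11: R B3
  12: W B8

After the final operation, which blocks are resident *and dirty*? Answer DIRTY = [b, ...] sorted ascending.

0: R B3 -> L0 miss  d=-]
1: W B3 -> L0 hit  d=D]
2: W B8 -> L2 miss  d=D]
3: R B6 -> L0 miss wb->B3  d=-]
4: W B8 -> L2 hit  d=D]
5: W B8 -> L2 hit  d=D]
6: W B4 -> L1 miss  d=D]
7: R B3 -> L0 miss  d=-]
8: R B8 -> L2 hit  d=D]
9: R B8 -> L2 hit  d=D]
10: W B4 -> L1 hit  d=D]
11: R B3 -> L0 hit  d=-]
12: W B8 -> L2 hit  d=D]

DIRTY = [4, 8]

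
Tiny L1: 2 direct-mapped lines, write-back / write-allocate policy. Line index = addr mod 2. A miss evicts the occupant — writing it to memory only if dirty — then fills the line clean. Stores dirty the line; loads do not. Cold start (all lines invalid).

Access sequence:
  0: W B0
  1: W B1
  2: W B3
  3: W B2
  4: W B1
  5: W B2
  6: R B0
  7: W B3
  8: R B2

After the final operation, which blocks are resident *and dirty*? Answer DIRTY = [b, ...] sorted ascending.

0: W B0 -> L0 miss  d=D]
1: W B1 -> L1 miss  d=D]
2: W B3 -> L1 miss wb->B1  d=D]
3: W B2 -> L0 miss wb->B0  d=D]
4: W B1 -> L1 miss wb->B3  d=D]
5: W B2 -> L0 hit  d=D]
6: R B0 -> L0 miss wb->B2  d=-]
7: W B3 -> L1 miss wb->B1  d=D]
8: R B2 -> L0 miss  d=-]

DIRTY = [3]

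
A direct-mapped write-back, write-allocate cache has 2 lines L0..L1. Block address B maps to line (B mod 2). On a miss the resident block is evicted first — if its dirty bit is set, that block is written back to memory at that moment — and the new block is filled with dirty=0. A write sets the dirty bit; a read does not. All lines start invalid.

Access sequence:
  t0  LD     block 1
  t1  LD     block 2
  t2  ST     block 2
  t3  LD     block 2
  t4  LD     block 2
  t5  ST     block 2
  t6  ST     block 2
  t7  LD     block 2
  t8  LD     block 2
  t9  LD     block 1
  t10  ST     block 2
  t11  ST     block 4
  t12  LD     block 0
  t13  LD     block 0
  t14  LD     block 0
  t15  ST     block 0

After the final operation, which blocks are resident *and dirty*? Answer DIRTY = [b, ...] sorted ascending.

DIRTY = [0]

0: R B1 → L1 miss [-]
1: R B2 → L0 miss [-]
2: W B2 → L0 hit [D]
3: R B2 → L0 hit [D]
4: R B2 → L0 hit [D]
5: W B2 → L0 hit [D]
6: W B2 → L0 hit [D]
7: R B2 → L0 hit [D]
8: R B2 → L0 hit [D]
9: R B1 → L1 hit [-]
10: W B2 → L0 hit [D]
11: W B4 → L0 miss wb→B2 [D]
12: R B0 → L0 miss wb→B4 [-]
13: R B0 → L0 hit [-]
14: R B0 → L0 hit [-]
15: W B0 → L0 hit [D]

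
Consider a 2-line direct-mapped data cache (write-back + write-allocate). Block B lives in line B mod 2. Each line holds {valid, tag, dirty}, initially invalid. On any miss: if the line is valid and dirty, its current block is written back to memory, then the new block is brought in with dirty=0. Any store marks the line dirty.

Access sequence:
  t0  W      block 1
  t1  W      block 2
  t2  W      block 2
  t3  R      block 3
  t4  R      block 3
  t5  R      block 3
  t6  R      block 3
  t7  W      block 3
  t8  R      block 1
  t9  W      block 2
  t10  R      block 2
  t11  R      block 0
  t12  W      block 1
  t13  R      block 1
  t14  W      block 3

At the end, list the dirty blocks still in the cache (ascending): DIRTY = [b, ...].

  0 | W B1 → L1 miss [D]
  1 | W B2 → L0 miss [D]
  2 | W B2 → L0 hit [D]
  3 | R B3 → L1 miss wb→B1 [-]
  4 | R B3 → L1 hit [-]
  5 | R B3 → L1 hit [-]
  6 | R B3 → L1 hit [-]
  7 | W B3 → L1 hit [D]
  8 | R B1 → L1 miss wb→B3 [-]
  9 | W B2 → L0 hit [D]
  10 | R B2 → L0 hit [D]
  11 | R B0 → L0 miss wb→B2 [-]
  12 | W B1 → L1 hit [D]
  13 | R B1 → L1 hit [D]
  14 | W B3 → L1 miss wb→B1 [D]

DIRTY = [3]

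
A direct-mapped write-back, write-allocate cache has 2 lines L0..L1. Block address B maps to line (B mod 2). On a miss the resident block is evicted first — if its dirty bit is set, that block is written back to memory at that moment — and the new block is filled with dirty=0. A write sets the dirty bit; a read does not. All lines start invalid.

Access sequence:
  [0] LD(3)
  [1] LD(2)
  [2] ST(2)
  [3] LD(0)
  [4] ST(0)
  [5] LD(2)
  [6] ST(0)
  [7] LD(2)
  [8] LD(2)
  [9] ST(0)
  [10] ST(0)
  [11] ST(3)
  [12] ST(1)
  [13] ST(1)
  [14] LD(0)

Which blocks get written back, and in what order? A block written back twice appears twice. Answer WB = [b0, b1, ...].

WB = [2, 0, 0, 3]

0: R B3 → L1 miss [-]
1: R B2 → L0 miss [-]
2: W B2 → L0 hit [D]
3: R B0 → L0 miss wb→B2 [-]
4: W B0 → L0 hit [D]
5: R B2 → L0 miss wb→B0 [-]
6: W B0 → L0 miss [D]
7: R B2 → L0 miss wb→B0 [-]
8: R B2 → L0 hit [-]
9: W B0 → L0 miss [D]
10: W B0 → L0 hit [D]
11: W B3 → L1 hit [D]
12: W B1 → L1 miss wb→B3 [D]
13: W B1 → L1 hit [D]
14: R B0 → L0 hit [D]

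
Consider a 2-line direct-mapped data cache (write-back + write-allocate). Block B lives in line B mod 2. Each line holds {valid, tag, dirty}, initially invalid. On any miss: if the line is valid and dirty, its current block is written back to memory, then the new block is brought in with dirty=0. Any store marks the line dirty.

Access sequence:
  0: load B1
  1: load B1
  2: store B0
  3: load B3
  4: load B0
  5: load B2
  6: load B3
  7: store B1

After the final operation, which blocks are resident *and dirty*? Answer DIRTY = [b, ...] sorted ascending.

0: R B1 → L1 miss [-]
1: R B1 → L1 hit [-]
2: W B0 → L0 miss [D]
3: R B3 → L1 miss [-]
4: R B0 → L0 hit [D]
5: R B2 → L0 miss wb→B0 [-]
6: R B3 → L1 hit [-]
7: W B1 → L1 miss [D]

DIRTY = [1]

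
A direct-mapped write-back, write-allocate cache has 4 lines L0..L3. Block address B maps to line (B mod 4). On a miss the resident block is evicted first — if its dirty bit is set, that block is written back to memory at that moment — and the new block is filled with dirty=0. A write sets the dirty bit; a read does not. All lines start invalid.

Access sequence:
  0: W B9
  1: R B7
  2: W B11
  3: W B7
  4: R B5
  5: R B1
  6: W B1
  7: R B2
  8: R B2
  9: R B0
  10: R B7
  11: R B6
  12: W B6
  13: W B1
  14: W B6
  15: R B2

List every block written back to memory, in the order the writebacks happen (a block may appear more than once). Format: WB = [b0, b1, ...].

  0 | W B9 → L1 miss [D]
  1 | R B7 → L3 miss [-]
  2 | W B11 → L3 miss [D]
  3 | W B7 → L3 miss wb→B11 [D]
  4 | R B5 → L1 miss wb→B9 [-]
  5 | R B1 → L1 miss [-]
  6 | W B1 → L1 hit [D]
  7 | R B2 → L2 miss [-]
  8 | R B2 → L2 hit [-]
  9 | R B0 → L0 miss [-]
  10 | R B7 → L3 hit [D]
  11 | R B6 → L2 miss [-]
  12 | W B6 → L2 hit [D]
  13 | W B1 → L1 hit [D]
  14 | W B6 → L2 hit [D]
  15 | R B2 → L2 miss wb→B6 [-]

WB = [11, 9, 6]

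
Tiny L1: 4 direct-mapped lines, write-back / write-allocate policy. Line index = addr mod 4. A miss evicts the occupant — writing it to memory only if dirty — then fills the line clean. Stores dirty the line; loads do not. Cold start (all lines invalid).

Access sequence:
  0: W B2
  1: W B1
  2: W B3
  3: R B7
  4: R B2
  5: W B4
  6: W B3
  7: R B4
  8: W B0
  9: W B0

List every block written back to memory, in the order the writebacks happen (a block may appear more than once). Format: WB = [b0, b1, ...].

0: W B2 → L2 miss [D]
1: W B1 → L1 miss [D]
2: W B3 → L3 miss [D]
3: R B7 → L3 miss wb→B3 [-]
4: R B2 → L2 hit [D]
5: W B4 → L0 miss [D]
6: W B3 → L3 miss [D]
7: R B4 → L0 hit [D]
8: W B0 → L0 miss wb→B4 [D]
9: W B0 → L0 hit [D]

WB = [3, 4]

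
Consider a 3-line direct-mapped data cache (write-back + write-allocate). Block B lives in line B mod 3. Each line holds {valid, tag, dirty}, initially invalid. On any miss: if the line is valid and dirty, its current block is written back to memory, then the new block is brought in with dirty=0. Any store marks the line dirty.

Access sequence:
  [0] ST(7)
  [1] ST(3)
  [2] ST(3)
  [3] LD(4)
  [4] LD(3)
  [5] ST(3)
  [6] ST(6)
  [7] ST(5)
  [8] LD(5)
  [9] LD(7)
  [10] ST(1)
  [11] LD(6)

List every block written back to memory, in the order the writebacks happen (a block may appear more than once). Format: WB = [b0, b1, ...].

0: W B7 -> L1 miss  d=D]
1: W B3 -> L0 miss  d=D]
2: W B3 -> L0 hit  d=D]
3: R B4 -> L1 miss wb->B7  d=-]
4: R B3 -> L0 hit  d=D]
5: W B3 -> L0 hit  d=D]
6: W B6 -> L0 miss wb->B3  d=D]
7: W B5 -> L2 miss  d=D]
8: R B5 -> L2 hit  d=D]
9: R B7 -> L1 miss  d=-]
10: W B1 -> L1 miss  d=D]
11: R B6 -> L0 hit  d=D]

WB = [7, 3]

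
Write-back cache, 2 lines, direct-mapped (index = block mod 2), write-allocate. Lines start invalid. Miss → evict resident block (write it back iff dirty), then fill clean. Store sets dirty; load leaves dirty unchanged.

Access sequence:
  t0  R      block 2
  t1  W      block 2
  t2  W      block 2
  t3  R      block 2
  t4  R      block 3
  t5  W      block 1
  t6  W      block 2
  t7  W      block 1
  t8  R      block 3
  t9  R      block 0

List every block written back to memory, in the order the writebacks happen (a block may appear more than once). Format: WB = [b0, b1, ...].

  0 | R B2 → L0 miss [-]
  1 | W B2 → L0 hit [D]
  2 | W B2 → L0 hit [D]
  3 | R B2 → L0 hit [D]
  4 | R B3 → L1 miss [-]
  5 | W B1 → L1 miss [D]
  6 | W B2 → L0 hit [D]
  7 | W B1 → L1 hit [D]
  8 | R B3 → L1 miss wb→B1 [-]
  9 | R B0 → L0 miss wb→B2 [-]

WB = [1, 2]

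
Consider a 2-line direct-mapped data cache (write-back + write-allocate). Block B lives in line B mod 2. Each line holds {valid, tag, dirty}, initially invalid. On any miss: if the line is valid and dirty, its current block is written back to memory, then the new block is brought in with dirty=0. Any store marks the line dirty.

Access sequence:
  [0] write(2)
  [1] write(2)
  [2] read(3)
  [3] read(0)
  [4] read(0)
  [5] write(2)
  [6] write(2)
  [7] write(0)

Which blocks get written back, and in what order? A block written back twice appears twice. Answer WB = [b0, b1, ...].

WB = [2, 2]

0: W B2 -> L0 miss  d=D]
1: W B2 -> L0 hit  d=D]
2: R B3 -> L1 miss  d=-]
3: R B0 -> L0 miss wb->B2  d=-]
4: R B0 -> L0 hit  d=-]
5: W B2 -> L0 miss  d=D]
6: W B2 -> L0 hit  d=D]
7: W B0 -> L0 miss wb->B2  d=D]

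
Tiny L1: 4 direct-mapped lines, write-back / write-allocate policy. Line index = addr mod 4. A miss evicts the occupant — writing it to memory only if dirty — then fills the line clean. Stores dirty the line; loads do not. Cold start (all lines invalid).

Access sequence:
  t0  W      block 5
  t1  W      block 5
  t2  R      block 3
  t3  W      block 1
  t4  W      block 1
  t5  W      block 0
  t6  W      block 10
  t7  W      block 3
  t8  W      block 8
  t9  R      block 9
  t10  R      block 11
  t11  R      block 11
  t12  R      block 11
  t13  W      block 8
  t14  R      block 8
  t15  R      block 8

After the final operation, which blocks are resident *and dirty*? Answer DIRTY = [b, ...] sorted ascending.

DIRTY = [8, 10]

0: W B5 → L1 miss [D]
1: W B5 → L1 hit [D]
2: R B3 → L3 miss [-]
3: W B1 → L1 miss wb→B5 [D]
4: W B1 → L1 hit [D]
5: W B0 → L0 miss [D]
6: W B10 → L2 miss [D]
7: W B3 → L3 hit [D]
8: W B8 → L0 miss wb→B0 [D]
9: R B9 → L1 miss wb→B1 [-]
10: R B11 → L3 miss wb→B3 [-]
11: R B11 → L3 hit [-]
12: R B11 → L3 hit [-]
13: W B8 → L0 hit [D]
14: R B8 → L0 hit [D]
15: R B8 → L0 hit [D]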